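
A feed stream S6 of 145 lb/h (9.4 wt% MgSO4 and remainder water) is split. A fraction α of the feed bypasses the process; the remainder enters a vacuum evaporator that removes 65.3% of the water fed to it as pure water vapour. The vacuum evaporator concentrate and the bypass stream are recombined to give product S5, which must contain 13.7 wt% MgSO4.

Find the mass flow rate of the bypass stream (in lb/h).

68.07 lb/h

All 145×0.094 = 13.63 lb/h of MgSO4 reaches S5, so S5 = 13.63/0.137 = 99.489 lb/h and vapour = 45.511 lb/h.
The evaporator receives (1−α)·145 of feed at 0.906 water and removes 0.653 of that water:
0.653×0.906×(1−α)×145 = 45.511
(1−α) = 45.511/85.785 = 0.5305;  α = 0.4695.
Bypass flow = 0.4695×145 = 68.074 lb/h.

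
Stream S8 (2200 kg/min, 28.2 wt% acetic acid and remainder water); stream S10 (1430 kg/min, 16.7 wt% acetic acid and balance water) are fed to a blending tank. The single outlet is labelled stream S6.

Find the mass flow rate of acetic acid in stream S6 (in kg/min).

acetic acid out = acetic acid in = 2200×0.282 + 1430×0.167 = 859.21 kg/min.

859.2 kg/min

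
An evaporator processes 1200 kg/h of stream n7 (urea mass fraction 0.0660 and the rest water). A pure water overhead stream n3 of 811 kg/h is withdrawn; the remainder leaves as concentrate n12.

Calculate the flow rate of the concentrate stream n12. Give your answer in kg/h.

Concentrate = 1200 − 811 = 389 kg/h.

389 kg/h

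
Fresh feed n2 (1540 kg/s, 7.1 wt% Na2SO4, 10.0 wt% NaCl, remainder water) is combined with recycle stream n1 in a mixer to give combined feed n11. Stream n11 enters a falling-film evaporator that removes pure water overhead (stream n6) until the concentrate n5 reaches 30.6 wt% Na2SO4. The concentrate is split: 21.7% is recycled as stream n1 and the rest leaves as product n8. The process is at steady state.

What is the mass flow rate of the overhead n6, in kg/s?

1183 kg/s

Overall Na2SO4 balance (none leaves overhead): Na2SO4 in fresh feed = Na2SO4 in product, i.e. 1540×0.071 = (1−0.217)·n5·0.306.
n5 = 109.34/(0.306×0.783) = 456.35 kg/s.
Recycle n1 = 0.217×456.35 = 99.027 kg/s.
Combined feed n11 = 1540 + 99.027 = 1639 kg/s.
Overhead n6 = n11 − n5 = 1639 − 456.35 = 1182.7 kg/s.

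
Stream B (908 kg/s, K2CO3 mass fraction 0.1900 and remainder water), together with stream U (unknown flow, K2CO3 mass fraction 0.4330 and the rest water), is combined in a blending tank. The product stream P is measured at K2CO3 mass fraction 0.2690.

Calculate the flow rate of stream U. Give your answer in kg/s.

Let U be the unknown flow. Total out = 908 + U.
K2CO3 balance: 172.52 + 0.433·U = 0.269·(908 + U)
(0.433 − 0.269)·U = 0.269×908 − 172.52 = 71.732
U = 71.732 / 0.164 = 437.39 kg/s

437.4 kg/s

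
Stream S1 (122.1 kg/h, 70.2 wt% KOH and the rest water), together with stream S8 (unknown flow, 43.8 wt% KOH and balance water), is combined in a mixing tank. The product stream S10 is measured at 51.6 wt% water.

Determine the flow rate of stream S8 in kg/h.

Let S8 be the unknown flow. Total out = 122.1 + S8.
water balance: 36.386 + 0.562·S8 = 0.516·(122.1 + S8)
(0.562 − 0.516)·S8 = 0.516×122.1 − 36.386 = 26.618
S8 = 26.618 / 0.046 = 578.65 kg/h

578.6 kg/h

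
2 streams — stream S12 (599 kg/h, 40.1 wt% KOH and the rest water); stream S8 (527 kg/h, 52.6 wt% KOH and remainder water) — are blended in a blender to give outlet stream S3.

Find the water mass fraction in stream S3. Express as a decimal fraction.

0.540

Total flow out = 599 + 527 = 1126 kg/h.
water in = 599×0.599 + 527×0.474 = 608.6 kg/h.
water mass fraction in S3 = 608.6/1126 = 0.540.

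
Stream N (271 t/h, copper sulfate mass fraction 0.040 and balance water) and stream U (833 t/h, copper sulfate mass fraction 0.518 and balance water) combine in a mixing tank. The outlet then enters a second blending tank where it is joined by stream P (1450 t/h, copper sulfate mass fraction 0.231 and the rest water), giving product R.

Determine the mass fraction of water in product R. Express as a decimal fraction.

Overall, product flow = 2554 t/h.
water in = 271×0.960 + 833×0.482 + 1450×0.769 = 1776.7 t/h.
water fraction in R = 0.696.

0.696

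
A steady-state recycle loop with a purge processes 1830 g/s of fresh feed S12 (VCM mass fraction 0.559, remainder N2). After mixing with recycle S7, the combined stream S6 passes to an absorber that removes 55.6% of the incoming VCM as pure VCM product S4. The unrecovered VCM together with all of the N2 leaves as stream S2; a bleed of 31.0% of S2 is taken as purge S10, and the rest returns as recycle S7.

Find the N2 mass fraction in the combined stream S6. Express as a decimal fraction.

N2 enters only via S12 and leaves only via the purge: 1830×0.441 = 0.310×(N2 in S2), and the absorber passes all N2, so N2 in S6 = N2 in S2 = 2603.3 g/s.
VCM in S6: m_A = 1830×0.559 + (1−0.310)·(1−0.556)·m_A, so m_A = 1023/0.6936 = 1474.8 g/s.
S6 = 1474.8 + 2603.3 = 4078.1 g/s.
N2 fraction in S6 = 2603.3/4078.1 = 0.638.

0.638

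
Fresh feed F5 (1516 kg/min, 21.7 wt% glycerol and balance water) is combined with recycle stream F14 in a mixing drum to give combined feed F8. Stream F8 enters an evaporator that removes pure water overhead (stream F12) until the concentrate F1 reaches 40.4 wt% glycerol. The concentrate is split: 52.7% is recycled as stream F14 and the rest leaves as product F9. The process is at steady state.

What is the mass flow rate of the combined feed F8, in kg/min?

Overall glycerol balance (none leaves overhead): glycerol in fresh feed = glycerol in product, i.e. 1516×0.217 = (1−0.527)·F1·0.404.
F1 = 328.97/(0.404×0.473) = 1721.5 kg/min.
Recycle F14 = 0.527×1721.5 = 907.25 kg/min.
Combined feed F8 = 1516 + 907.25 = 2423.3 kg/min.

2423 kg/min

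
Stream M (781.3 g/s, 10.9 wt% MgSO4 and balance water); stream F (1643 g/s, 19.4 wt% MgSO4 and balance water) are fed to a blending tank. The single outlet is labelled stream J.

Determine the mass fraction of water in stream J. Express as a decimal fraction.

Total flow out = 781.3 + 1643 = 2424.3 g/s.
water in = 781.3×0.891 + 1643×0.806 = 2020.4 g/s.
water mass fraction in J = 2020.4/2424.3 = 0.833.

0.833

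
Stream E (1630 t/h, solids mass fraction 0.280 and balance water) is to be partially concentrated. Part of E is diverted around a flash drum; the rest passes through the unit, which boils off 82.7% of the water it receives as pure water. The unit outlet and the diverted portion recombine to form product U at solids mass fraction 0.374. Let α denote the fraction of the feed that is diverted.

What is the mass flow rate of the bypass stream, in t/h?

All 1630×0.280 = 456.4 t/h of solids reaches U, so U = 456.4/0.374 = 1220.3 t/h and vapour = 409.68 t/h.
The evaporator receives (1−α)·1630 of feed at 0.720 water and removes 0.827 of that water:
0.827×0.720×(1−α)×1630 = 409.68
(1−α) = 409.68/970.57 = 0.4221;  α = 0.5779.
Bypass flow = 0.5779×1630 = 941.97 t/h.

942 t/h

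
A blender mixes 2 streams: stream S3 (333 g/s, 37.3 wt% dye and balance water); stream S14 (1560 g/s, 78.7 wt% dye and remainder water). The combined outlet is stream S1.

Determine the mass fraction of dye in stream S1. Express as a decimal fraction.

0.714

Total flow out = 333 + 1560 = 1893 g/s.
dye in = 333×0.373 + 1560×0.787 = 1351.9 g/s.
dye mass fraction in S1 = 1351.9/1893 = 0.714.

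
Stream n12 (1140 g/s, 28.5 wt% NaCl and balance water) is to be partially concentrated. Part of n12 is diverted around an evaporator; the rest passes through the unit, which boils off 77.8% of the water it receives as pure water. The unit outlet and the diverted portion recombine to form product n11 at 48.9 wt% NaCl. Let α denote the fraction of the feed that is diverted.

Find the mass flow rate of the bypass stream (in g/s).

285.1 g/s

All 1140×0.285 = 324.9 g/s of NaCl reaches n11, so n11 = 324.9/0.489 = 664.42 g/s and vapour = 475.58 g/s.
The evaporator receives (1−α)·1140 of feed at 0.715 water and removes 0.778 of that water:
0.778×0.715×(1−α)×1140 = 475.58
(1−α) = 475.58/634.15 = 0.7500;  α = 0.2500.
Bypass flow = 0.2500×1140 = 285.05 g/s.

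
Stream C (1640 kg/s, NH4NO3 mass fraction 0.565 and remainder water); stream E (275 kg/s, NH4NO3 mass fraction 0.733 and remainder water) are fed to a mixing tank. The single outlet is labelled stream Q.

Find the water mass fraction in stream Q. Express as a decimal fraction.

Total flow out = 1640 + 275 = 1915 kg/s.
water in = 1640×0.435 + 275×0.267 = 786.82 kg/s.
water mass fraction in Q = 786.82/1915 = 0.411.

0.411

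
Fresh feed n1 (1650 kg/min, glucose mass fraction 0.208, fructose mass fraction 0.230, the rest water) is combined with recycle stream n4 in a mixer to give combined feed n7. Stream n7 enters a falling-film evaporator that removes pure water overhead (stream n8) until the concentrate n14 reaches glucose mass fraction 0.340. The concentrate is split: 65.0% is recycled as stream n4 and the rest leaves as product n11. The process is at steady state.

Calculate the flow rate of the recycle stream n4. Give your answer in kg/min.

1875 kg/min

Overall glucose balance (none leaves overhead): glucose in fresh feed = glucose in product, i.e. 1650×0.208 = (1−0.650)·n14·0.340.
n14 = 343.2/(0.340×0.350) = 2884 kg/min.
Recycle n4 = 0.650×2884 = 1874.6 kg/min.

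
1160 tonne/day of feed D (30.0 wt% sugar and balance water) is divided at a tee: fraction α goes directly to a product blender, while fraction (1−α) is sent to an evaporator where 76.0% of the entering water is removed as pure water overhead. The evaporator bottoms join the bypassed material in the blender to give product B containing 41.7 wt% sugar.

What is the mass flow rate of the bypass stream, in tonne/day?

All 1160×0.300 = 348 tonne/day of sugar reaches B, so B = 348/0.417 = 834.53 tonne/day and vapour = 325.47 tonne/day.
The evaporator receives (1−α)·1160 of feed at 0.700 water and removes 0.760 of that water:
0.760×0.700×(1−α)×1160 = 325.47
(1−α) = 325.47/617.12 = 0.5274;  α = 0.4726.
Bypass flow = 0.4726×1160 = 548.22 tonne/day.

548.2 tonne/day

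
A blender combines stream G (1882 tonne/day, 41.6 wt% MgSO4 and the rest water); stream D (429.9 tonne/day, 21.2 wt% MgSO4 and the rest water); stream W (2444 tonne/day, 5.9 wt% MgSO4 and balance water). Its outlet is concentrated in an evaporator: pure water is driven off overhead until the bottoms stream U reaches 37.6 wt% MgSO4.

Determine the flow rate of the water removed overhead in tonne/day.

2048 tonne/day

MgSO4 entering = 1882×0.416 + 429.9×0.212 + 2444×0.059 = 1018.2 tonne/day.
All MgSO4 reports to U, so U = 1018.2/0.376 = 2708.1 tonne/day.
Total feed = 4755.9 tonne/day; overhead = 4755.9 − 2708.1 = 2047.8 tonne/day.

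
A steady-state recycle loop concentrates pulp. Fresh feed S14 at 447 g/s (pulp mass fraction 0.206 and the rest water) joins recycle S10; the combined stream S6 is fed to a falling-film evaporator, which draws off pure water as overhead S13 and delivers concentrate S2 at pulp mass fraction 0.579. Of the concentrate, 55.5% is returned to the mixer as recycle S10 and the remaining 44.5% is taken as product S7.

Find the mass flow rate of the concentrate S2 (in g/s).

357.4 g/s

Overall pulp balance (none leaves overhead): pulp in fresh feed = pulp in product, i.e. 447×0.206 = (1−0.555)·S2·0.579.
S2 = 92.082/(0.579×0.445) = 357.38 g/s.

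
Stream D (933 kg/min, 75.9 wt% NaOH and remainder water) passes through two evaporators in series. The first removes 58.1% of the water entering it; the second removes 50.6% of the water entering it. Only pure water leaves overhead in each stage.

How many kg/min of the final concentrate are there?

754.7 kg/min

water in feed = 933×0.241 = 224.85 kg/min.
After stage 1: water left = (1−0.581)×224.85 = 94.213; stream total = 802.36 kg/min.
After stage 2: water left = (1−0.506)×94.213 = 46.541; final concentrate = 754.69 kg/min.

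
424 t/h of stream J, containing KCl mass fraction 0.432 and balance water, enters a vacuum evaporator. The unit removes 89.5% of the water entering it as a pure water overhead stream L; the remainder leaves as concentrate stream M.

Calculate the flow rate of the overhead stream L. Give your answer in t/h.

215.5 t/h

water entering = 424×0.568 = 240.83 t/h; overhead removed = 0.895×240.83 = 215.54 t/h.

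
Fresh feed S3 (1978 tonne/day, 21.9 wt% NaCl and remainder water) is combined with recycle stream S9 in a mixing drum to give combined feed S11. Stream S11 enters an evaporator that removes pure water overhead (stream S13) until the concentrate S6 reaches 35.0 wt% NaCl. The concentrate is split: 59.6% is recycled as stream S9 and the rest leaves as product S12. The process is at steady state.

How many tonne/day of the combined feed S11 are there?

3804 tonne/day

Overall NaCl balance (none leaves overhead): NaCl in fresh feed = NaCl in product, i.e. 1978×0.219 = (1−0.596)·S6·0.350.
S6 = 433.18/(0.350×0.404) = 3063.5 tonne/day.
Recycle S9 = 0.596×3063.5 = 1825.9 tonne/day.
Combined feed S11 = 1978 + 1825.9 = 3803.9 tonne/day.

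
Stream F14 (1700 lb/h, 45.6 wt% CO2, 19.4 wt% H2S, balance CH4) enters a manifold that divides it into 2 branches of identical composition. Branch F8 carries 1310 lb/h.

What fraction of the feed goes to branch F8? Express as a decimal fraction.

0.771

Fraction to F8 = 1310/1700 = 0.7706.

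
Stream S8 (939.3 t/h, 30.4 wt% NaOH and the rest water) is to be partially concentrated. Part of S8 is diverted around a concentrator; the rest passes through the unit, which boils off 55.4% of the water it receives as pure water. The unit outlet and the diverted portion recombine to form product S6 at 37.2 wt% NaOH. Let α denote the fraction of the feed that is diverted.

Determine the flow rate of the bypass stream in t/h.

494 t/h

All 939.3×0.304 = 285.55 t/h of NaOH reaches S6, so S6 = 285.55/0.372 = 767.6 t/h and vapour = 171.7 t/h.
The evaporator receives (1−α)·939.3 of feed at 0.696 water and removes 0.554 of that water:
0.554×0.696×(1−α)×939.3 = 171.7
(1−α) = 171.7/362.18 = 0.4741;  α = 0.5259.
Bypass flow = 0.5259×939.3 = 494 t/h.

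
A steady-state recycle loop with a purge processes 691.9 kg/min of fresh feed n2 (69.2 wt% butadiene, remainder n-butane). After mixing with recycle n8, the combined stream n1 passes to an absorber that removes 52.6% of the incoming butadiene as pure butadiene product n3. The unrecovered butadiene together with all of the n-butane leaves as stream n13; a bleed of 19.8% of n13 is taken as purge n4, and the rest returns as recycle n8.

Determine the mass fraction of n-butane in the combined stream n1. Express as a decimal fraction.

0.582

n-butane enters only via n2 and leaves only via the purge: 691.9×0.308 = 0.198×(n-butane in n13), and the absorber passes all n-butane, so n-butane in n1 = n-butane in n13 = 1076.3 kg/min.
butadiene in n1: m_A = 691.9×0.692 + (1−0.198)·(1−0.526)·m_A, so m_A = 478.79/0.6199 = 772.43 kg/min.
n1 = 772.43 + 1076.3 = 1848.7 kg/min.
n-butane fraction in n1 = 1076.3/1848.7 = 0.582.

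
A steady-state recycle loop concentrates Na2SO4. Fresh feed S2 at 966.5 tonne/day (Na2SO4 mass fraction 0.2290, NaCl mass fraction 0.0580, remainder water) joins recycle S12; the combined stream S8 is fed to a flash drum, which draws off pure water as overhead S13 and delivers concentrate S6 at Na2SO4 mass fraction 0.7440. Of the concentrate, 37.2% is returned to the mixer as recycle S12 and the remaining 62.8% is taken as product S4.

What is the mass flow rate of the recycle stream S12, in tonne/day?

176.2 tonne/day

Overall Na2SO4 balance (none leaves overhead): Na2SO4 in fresh feed = Na2SO4 in product, i.e. 966.5×0.229 = (1−0.372)·S6·0.744.
S6 = 221.33/(0.744×0.628) = 473.7 tonne/day.
Recycle S12 = 0.372×473.7 = 176.22 tonne/day.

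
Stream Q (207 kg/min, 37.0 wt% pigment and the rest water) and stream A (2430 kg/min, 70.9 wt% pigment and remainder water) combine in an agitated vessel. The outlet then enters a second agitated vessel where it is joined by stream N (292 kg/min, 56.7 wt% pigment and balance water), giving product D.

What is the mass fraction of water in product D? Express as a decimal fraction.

Overall, product flow = 2929 kg/min.
water in = 207×0.630 + 2430×0.291 + 292×0.433 = 963.98 kg/min.
water fraction in D = 0.3291.

0.3291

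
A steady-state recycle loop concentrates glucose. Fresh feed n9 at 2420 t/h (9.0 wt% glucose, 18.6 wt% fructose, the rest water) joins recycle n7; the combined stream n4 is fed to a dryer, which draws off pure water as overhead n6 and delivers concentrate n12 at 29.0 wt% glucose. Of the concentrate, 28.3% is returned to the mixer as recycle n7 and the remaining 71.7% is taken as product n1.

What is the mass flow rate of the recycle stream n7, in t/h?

Overall glucose balance (none leaves overhead): glucose in fresh feed = glucose in product, i.e. 2420×0.090 = (1−0.283)·n12·0.290.
n12 = 217.8/(0.290×0.717) = 1047.5 t/h.
Recycle n7 = 0.283×1047.5 = 296.43 t/h.

296.4 t/h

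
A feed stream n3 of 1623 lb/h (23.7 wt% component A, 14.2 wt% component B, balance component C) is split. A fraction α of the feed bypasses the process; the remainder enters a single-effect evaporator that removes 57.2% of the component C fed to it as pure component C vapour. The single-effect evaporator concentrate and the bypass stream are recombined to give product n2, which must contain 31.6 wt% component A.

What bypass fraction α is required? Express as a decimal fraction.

0.296

All 1623×0.237 = 384.65 lb/h of component A reaches n2, so n2 = 384.65/0.316 = 1217.2 lb/h and vapour = 405.75 lb/h.
The evaporator receives (1−α)·1623 of feed at 0.621 component C and removes 0.572 of that component C:
0.572×0.621×(1−α)×1623 = 405.75
(1−α) = 405.75/576.51 = 0.7038;  α = 0.2962.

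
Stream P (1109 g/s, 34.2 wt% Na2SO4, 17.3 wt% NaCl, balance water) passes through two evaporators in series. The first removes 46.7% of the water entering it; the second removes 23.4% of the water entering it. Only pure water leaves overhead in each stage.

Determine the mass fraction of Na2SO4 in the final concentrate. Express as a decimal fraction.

water in feed = 1109×0.485 = 537.87 g/s.
After stage 1: water left = (1−0.467)×537.87 = 286.68; stream total = 857.82 g/s.
After stage 2: water left = (1−0.234)×286.68 = 219.6; final concentrate = 790.73 g/s.
Na2SO4 fraction = 379.28/790.73 = 0.480.

0.480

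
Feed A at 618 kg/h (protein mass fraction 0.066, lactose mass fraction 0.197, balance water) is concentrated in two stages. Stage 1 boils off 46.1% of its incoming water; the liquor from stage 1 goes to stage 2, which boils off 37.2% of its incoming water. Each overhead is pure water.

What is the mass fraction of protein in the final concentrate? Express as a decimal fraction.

0.129

water in feed = 618×0.737 = 455.47 kg/h.
After stage 1: water left = (1−0.461)×455.47 = 245.5; stream total = 408.03 kg/h.
After stage 2: water left = (1−0.372)×245.5 = 154.17; final concentrate = 316.71 kg/h.
protein fraction = 40.788/316.71 = 0.129.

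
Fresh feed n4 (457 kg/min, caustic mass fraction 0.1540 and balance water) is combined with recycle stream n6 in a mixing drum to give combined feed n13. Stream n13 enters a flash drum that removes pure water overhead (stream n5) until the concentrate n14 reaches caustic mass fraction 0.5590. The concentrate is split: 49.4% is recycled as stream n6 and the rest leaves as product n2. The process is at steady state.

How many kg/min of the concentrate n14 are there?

248.8 kg/min

Overall caustic balance (none leaves overhead): caustic in fresh feed = caustic in product, i.e. 457×0.154 = (1−0.494)·n14·0.559.
n14 = 70.378/(0.559×0.506) = 248.81 kg/min.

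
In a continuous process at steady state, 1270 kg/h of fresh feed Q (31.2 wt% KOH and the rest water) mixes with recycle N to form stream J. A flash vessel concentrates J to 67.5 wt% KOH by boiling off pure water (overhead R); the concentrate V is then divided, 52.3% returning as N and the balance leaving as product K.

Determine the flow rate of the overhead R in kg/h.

683 kg/h

Overall KOH balance (none leaves overhead): KOH in fresh feed = KOH in product, i.e. 1270×0.312 = (1−0.523)·V·0.675.
V = 396.24/(0.675×0.477) = 1230.7 kg/h.
Recycle N = 0.523×1230.7 = 643.63 kg/h.
Combined feed J = 1270 + 643.63 = 1913.6 kg/h.
Overhead R = J − V = 1913.6 − 1230.7 = 682.98 kg/h.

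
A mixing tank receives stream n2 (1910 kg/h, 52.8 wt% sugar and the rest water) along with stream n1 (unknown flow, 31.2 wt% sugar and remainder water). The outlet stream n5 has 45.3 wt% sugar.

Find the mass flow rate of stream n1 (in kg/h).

1016 kg/h

Let n1 be the unknown flow. Total out = 1910 + n1.
sugar balance: 1008.5 + 0.312·n1 = 0.453·(1910 + n1)
(0.312 − 0.453)·n1 = 0.453×1910 − 1008.5 = -143.25
n1 = -143.25 / -0.141 = 1016 kg/h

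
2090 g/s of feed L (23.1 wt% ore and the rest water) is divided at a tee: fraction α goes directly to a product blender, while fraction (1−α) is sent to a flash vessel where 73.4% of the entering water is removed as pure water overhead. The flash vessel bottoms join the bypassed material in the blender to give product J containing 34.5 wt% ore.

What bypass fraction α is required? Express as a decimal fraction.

0.415

All 2090×0.231 = 482.79 g/s of ore reaches J, so J = 482.79/0.345 = 1399.4 g/s and vapour = 690.61 g/s.
The evaporator receives (1−α)·2090 of feed at 0.769 water and removes 0.734 of that water:
0.734×0.769×(1−α)×2090 = 690.61
(1−α) = 690.61/1179.7 = 0.5854;  α = 0.4146.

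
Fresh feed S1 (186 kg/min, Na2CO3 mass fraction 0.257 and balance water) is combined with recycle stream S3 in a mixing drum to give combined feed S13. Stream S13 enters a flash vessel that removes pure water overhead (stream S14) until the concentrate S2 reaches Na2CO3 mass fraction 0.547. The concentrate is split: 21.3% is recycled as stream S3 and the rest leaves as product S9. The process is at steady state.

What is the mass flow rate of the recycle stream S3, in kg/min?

Overall Na2CO3 balance (none leaves overhead): Na2CO3 in fresh feed = Na2CO3 in product, i.e. 186×0.257 = (1−0.213)·S2·0.547.
S2 = 47.802/(0.547×0.787) = 111.04 kg/min.
Recycle S3 = 0.213×111.04 = 23.652 kg/min.

23.65 kg/min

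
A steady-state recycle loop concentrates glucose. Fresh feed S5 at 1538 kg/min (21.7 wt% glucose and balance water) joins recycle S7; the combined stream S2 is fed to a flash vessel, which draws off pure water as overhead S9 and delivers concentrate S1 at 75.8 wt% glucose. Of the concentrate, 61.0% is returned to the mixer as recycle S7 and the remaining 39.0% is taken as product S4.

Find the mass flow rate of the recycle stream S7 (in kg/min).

688.7 kg/min

Overall glucose balance (none leaves overhead): glucose in fresh feed = glucose in product, i.e. 1538×0.217 = (1−0.610)·S1·0.758.
S1 = 333.75/(0.758×0.390) = 1129 kg/min.
Recycle S7 = 0.610×1129 = 688.67 kg/min.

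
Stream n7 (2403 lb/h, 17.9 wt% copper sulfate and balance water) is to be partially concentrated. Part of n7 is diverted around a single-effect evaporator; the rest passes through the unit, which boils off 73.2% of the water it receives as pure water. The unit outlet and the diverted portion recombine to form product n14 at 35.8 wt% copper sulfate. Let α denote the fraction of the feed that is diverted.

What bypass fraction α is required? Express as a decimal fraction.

All 2403×0.179 = 430.14 lb/h of copper sulfate reaches n14, so n14 = 430.14/0.358 = 1201.5 lb/h and vapour = 1201.5 lb/h.
The evaporator receives (1−α)·2403 of feed at 0.821 water and removes 0.732 of that water:
0.732×0.821×(1−α)×2403 = 1201.5
(1−α) = 1201.5/1444.1 = 0.8320;  α = 0.1680.

0.168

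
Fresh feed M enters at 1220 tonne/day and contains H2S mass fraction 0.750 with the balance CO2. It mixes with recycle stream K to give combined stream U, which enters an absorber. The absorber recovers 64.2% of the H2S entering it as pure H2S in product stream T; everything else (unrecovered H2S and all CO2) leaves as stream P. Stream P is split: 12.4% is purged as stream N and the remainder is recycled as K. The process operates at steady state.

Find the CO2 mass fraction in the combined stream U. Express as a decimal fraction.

CO2 enters only via M and leaves only via the purge: 1220×0.250 = 0.124×(CO2 in P), and the absorber passes all CO2, so CO2 in U = CO2 in P = 2459.7 tonne/day.
H2S in U: m_A = 1220×0.750 + (1−0.124)·(1−0.642)·m_A, so m_A = 915/0.6864 = 1333.1 tonne/day.
U = 1333.1 + 2459.7 = 3792.7 tonne/day.
CO2 fraction in U = 2459.7/3792.7 = 0.649.

0.649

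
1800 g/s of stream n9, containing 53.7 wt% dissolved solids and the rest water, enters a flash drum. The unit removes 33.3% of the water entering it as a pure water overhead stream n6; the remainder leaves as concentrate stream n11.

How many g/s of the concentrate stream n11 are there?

1522 g/s

water entering = 1800×0.463 = 833.4 g/s; overhead removed = 0.333×833.4 = 277.52 g/s.
Concentrate = 1800 − 277.52 = 1522.5 g/s.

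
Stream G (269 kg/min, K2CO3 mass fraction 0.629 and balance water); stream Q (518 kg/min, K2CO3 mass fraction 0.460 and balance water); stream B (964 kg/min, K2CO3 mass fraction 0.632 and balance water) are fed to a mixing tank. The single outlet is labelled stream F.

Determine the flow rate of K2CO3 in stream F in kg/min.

K2CO3 out = K2CO3 in = 269×0.629 + 518×0.460 + 964×0.632 = 1016.7 kg/min.

1017 kg/min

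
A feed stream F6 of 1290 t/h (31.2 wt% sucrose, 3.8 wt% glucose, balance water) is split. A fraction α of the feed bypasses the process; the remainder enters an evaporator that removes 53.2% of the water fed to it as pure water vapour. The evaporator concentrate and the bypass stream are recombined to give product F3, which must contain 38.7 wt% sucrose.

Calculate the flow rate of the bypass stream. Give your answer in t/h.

All 1290×0.312 = 402.48 t/h of sucrose reaches F3, so F3 = 402.48/0.387 = 1040 t/h and vapour = 250 t/h.
The evaporator receives (1−α)·1290 of feed at 0.650 water and removes 0.532 of that water:
0.532×0.650×(1−α)×1290 = 250
(1−α) = 250/446.08 = 0.5604;  α = 0.4396.
Bypass flow = 0.4396×1290 = 567.04 t/h.

567 t/h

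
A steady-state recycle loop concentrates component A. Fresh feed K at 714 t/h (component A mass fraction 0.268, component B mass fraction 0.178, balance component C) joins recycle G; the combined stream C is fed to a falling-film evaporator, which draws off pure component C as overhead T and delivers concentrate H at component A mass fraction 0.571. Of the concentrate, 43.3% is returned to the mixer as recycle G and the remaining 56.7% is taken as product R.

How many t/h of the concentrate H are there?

591 t/h

Overall component A balance (none leaves overhead): component A in fresh feed = component A in product, i.e. 714×0.268 = (1−0.433)·H·0.571.
H = 191.35/(0.571×0.567) = 591.04 t/h.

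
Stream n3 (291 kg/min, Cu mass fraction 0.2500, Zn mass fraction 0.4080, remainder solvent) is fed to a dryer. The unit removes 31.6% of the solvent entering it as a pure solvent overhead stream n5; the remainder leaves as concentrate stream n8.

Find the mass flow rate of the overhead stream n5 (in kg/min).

31.45 kg/min

solvent entering = 291×0.342 = 99.522 kg/min; overhead removed = 0.316×99.522 = 31.449 kg/min.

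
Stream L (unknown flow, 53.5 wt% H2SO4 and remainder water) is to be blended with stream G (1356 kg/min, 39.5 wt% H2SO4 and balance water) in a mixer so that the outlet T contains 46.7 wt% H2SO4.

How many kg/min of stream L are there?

1436 kg/min

Let L be the unknown flow. Total out = 1356 + L.
H2SO4 balance: 535.62 + 0.535·L = 0.467·(1356 + L)
(0.535 − 0.467)·L = 0.467×1356 − 535.62 = 97.632
L = 97.632 / 0.068 = 1435.8 kg/min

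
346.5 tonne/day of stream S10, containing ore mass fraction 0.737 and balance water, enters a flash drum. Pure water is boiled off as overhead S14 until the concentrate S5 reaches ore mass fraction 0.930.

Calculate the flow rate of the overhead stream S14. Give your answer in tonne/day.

ore is conserved: 346.5×0.737 = 255.37 tonne/day all reports to the concentrate.
Concentrate = 255.37/(target fraction) = 274.59 tonne/day.
Overhead = 346.5 − 274.59 = 71.908 tonne/day.

71.91 tonne/day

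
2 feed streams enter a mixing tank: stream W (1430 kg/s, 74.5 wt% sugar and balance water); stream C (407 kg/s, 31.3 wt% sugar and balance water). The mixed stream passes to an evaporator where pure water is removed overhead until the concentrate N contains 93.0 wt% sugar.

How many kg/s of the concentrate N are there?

1283 kg/s

sugar entering = 1430×0.745 + 407×0.313 = 1192.7 kg/s.
All sugar reports to N, so N = 1192.7/0.930 = 1282.5 kg/s.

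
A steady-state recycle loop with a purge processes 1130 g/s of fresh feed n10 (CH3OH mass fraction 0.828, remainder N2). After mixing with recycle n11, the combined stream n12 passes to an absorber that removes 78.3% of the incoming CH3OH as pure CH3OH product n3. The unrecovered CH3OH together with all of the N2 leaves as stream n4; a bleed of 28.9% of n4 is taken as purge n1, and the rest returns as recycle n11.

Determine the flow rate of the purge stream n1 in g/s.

263.7 g/s

N2 enters only via n10 and leaves only via the purge: 1130×0.172 = 0.289×(N2 in n4), and the absorber passes all N2, so N2 in n12 = N2 in n4 = 672.53 g/s.
CH3OH in n12: m_A = 1130×0.828 + (1−0.289)·(1−0.783)·m_A, so m_A = 935.64/0.8457 = 1106.3 g/s.
n4 = (1−0.783)×1106.3 + 672.53 = 912.6 g/s.
Purge n1 = 0.289×912.6 = 263.74 g/s.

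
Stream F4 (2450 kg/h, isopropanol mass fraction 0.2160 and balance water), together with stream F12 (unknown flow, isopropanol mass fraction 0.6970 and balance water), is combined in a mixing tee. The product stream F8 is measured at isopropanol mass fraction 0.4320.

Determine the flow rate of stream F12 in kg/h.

1997 kg/h

Let F12 be the unknown flow. Total out = 2450 + F12.
isopropanol balance: 529.2 + 0.697·F12 = 0.432·(2450 + F12)
(0.697 − 0.432)·F12 = 0.432×2450 − 529.2 = 529.2
F12 = 529.2 / 0.265 = 1997 kg/h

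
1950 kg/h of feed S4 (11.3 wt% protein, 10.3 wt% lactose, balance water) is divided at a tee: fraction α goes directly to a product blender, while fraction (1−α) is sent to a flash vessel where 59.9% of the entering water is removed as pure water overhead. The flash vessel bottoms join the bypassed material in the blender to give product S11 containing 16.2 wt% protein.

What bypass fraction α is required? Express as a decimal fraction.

0.356

All 1950×0.113 = 220.35 kg/h of protein reaches S11, so S11 = 220.35/0.162 = 1360.2 kg/h and vapour = 589.81 kg/h.
The evaporator receives (1−α)·1950 of feed at 0.784 water and removes 0.599 of that water:
0.599×0.784×(1−α)×1950 = 589.81
(1−α) = 589.81/915.75 = 0.6441;  α = 0.3559.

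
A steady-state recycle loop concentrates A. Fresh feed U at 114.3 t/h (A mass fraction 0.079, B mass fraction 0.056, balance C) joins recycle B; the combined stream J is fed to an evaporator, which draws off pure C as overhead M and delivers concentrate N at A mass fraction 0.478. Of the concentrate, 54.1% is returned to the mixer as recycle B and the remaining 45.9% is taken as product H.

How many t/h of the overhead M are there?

95.41 t/h

Overall A balance (none leaves overhead): A in fresh feed = A in product, i.e. 114.3×0.079 = (1−0.541)·N·0.478.
N = 9.0297/(0.478×0.459) = 41.156 t/h.
Recycle B = 0.541×41.156 = 22.265 t/h.
Combined feed J = 114.3 + 22.265 = 136.57 t/h.
Overhead M = J − N = 136.57 − 41.156 = 95.409 t/h.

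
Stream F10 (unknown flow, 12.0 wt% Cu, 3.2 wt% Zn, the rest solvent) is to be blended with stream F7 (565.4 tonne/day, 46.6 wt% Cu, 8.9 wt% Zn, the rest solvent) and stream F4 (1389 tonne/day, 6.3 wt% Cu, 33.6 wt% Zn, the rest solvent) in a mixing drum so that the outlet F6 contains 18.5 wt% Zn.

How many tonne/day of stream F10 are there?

Let F10 be the unknown flow. Total out = 1954.4 + F10.
Zn balance: 517.02 + 0.032·F10 = 0.185·(1954.4 + F10)
(0.032 − 0.185)·F10 = 0.185×1954.4 − 517.02 = -155.46
F10 = -155.46 / -0.153 = 1016.1 tonne/day

1016 tonne/day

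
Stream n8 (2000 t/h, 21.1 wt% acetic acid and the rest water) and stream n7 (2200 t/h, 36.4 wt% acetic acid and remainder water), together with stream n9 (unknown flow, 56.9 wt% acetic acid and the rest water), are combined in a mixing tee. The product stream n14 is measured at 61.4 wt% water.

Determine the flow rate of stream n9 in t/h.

2177 t/h

Let n9 be the unknown flow. Total out = 4200 + n9.
water balance: 2977.2 + 0.431·n9 = 0.614·(4200 + n9)
(0.431 − 0.614)·n9 = 0.614×4200 − 2977.2 = -398.4
n9 = -398.4 / -0.183 = 2177 t/h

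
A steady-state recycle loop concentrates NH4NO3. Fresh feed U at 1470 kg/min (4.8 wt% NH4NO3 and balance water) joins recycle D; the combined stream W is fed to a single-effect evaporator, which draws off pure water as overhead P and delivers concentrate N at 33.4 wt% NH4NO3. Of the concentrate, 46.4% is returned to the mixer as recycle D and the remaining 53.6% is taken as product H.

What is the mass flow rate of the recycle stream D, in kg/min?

182.9 kg/min

Overall NH4NO3 balance (none leaves overhead): NH4NO3 in fresh feed = NH4NO3 in product, i.e. 1470×0.048 = (1−0.464)·N·0.334.
N = 70.56/(0.334×0.536) = 394.14 kg/min.
Recycle D = 0.464×394.14 = 182.88 kg/min.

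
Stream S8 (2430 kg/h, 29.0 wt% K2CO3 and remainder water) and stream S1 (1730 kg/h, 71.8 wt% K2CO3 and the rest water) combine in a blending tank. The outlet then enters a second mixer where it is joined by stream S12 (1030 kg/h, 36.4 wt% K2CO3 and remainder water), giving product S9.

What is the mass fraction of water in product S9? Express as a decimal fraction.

0.5526

Overall, product flow = 5190 kg/h.
water in = 2430×0.710 + 1730×0.282 + 1030×0.636 = 2868.2 kg/h.
water fraction in S9 = 0.5526.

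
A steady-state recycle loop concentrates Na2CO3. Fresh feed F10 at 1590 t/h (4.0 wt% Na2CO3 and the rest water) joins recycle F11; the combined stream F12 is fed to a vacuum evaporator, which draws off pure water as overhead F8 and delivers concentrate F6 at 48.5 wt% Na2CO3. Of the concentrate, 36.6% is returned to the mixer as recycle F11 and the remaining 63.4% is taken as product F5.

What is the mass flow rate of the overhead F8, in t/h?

Overall Na2CO3 balance (none leaves overhead): Na2CO3 in fresh feed = Na2CO3 in product, i.e. 1590×0.040 = (1−0.366)·F6·0.485.
F6 = 63.6/(0.485×0.634) = 206.84 t/h.
Recycle F11 = 0.366×206.84 = 75.702 t/h.
Combined feed F12 = 1590 + 75.702 = 1665.7 t/h.
Overhead F8 = F12 − F6 = 1665.7 − 206.84 = 1458.9 t/h.

1459 t/h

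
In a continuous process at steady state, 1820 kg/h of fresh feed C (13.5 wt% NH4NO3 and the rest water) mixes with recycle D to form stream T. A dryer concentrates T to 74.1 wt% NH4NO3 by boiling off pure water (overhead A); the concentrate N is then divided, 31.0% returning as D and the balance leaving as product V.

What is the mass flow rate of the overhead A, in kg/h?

Overall NH4NO3 balance (none leaves overhead): NH4NO3 in fresh feed = NH4NO3 in product, i.e. 1820×0.135 = (1−0.310)·N·0.741.
N = 245.7/(0.741×0.690) = 480.55 kg/h.
Recycle D = 0.310×480.55 = 148.97 kg/h.
Combined feed T = 1820 + 148.97 = 1969 kg/h.
Overhead A = T − N = 1969 − 480.55 = 1488.4 kg/h.

1488 kg/h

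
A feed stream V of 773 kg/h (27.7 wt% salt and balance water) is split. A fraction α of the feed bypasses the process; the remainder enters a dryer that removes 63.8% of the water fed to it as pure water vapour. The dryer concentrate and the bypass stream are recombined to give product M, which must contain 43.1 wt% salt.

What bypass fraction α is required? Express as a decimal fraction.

0.225

All 773×0.277 = 214.12 kg/h of salt reaches M, so M = 214.12/0.431 = 496.8 kg/h and vapour = 276.2 kg/h.
The evaporator receives (1−α)·773 of feed at 0.723 water and removes 0.638 of that water:
0.638×0.723×(1−α)×773 = 276.2
(1−α) = 276.2/356.56 = 0.7746;  α = 0.2254.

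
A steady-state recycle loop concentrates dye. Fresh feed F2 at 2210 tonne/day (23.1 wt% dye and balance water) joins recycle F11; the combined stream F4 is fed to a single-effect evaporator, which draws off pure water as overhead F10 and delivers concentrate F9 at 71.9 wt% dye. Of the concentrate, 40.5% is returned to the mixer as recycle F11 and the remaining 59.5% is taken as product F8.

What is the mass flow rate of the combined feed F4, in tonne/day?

2693 tonne/day

Overall dye balance (none leaves overhead): dye in fresh feed = dye in product, i.e. 2210×0.231 = (1−0.405)·F9·0.719.
F9 = 510.51/(0.719×0.595) = 1193.3 tonne/day.
Recycle F11 = 0.405×1193.3 = 483.3 tonne/day.
Combined feed F4 = 2210 + 483.3 = 2693.3 tonne/day.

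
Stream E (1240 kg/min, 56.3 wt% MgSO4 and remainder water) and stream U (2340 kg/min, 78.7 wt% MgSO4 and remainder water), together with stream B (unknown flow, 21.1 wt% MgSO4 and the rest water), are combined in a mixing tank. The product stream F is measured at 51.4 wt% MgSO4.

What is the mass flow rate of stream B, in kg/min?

Let B be the unknown flow. Total out = 3580 + B.
MgSO4 balance: 2539.7 + 0.211·B = 0.514·(3580 + B)
(0.211 − 0.514)·B = 0.514×3580 − 2539.7 = -699.58
B = -699.58 / -0.303 = 2308.8 kg/min

2309 kg/min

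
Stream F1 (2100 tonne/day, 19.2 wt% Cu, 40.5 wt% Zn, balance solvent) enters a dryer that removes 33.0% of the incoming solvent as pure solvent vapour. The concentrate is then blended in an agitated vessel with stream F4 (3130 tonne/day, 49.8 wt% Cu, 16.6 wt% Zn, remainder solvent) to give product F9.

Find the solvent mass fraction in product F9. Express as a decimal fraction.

0.327

Vapour removed = 0.330×0.403×2100 = 279.28 tonne/day; concentrate = 1820.7 tonne/day.
solvent reaching the mixer = 567.02 (from concentrate) + 3130×0.336 = 1618.7 tonne/day.
Product flow = 1820.7 + 3130 = 4950.7 tonne/day; solvent fraction = 0.327.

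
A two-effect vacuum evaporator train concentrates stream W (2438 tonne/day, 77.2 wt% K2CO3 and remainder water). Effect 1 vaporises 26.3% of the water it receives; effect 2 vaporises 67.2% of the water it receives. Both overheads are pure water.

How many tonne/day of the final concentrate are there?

water in feed = 2438×0.228 = 555.86 tonne/day.
After stage 1: water left = (1−0.263)×555.86 = 409.67; stream total = 2291.8 tonne/day.
After stage 2: water left = (1−0.672)×409.67 = 134.37; final concentrate = 2016.5 tonne/day.

2017 tonne/day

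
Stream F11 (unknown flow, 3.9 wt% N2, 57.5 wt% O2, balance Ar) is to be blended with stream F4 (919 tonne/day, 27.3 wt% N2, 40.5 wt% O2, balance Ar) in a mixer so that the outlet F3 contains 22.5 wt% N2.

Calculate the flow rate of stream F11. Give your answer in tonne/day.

237.2 tonne/day

Let F11 be the unknown flow. Total out = 919 + F11.
N2 balance: 250.89 + 0.039·F11 = 0.225·(919 + F11)
(0.039 − 0.225)·F11 = 0.225×919 − 250.89 = -44.112
F11 = -44.112 / -0.186 = 237.16 tonne/day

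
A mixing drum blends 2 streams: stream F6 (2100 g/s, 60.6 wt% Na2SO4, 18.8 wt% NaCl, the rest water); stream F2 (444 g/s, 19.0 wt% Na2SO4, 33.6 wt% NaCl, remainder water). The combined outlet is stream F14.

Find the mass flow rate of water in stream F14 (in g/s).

water out = water in = 2100×0.206 + 444×0.474 = 643.06 g/s.

643.1 g/s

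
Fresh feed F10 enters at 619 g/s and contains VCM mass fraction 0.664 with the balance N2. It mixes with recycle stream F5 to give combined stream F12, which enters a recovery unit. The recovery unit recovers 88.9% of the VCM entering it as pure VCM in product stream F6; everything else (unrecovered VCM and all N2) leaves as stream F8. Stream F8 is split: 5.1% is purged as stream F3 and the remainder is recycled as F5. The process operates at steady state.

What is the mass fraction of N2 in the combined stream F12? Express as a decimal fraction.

N2 enters only via F10 and leaves only via the purge: 619×0.336 = 0.051×(N2 in F8), and the recovery unit passes all N2, so N2 in F12 = N2 in F8 = 4078.1 g/s.
VCM in F12: m_A = 619×0.664 + (1−0.051)·(1−0.889)·m_A, so m_A = 411.02/0.8947 = 459.41 g/s.
F12 = 459.41 + 4078.1 = 4537.5 g/s.
N2 fraction in F12 = 4078.1/4537.5 = 0.899.

0.899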